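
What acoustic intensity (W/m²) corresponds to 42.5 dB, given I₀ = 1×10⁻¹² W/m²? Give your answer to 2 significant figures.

I/I₀ = 10^(42.5/10) = 1.778e+04, so I = 1.778e+04 × 10⁻¹² W/m².

1.8e-08 W/m²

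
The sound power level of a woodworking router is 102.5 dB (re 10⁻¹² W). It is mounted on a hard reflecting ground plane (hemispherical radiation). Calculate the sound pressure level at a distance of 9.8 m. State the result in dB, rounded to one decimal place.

74.7 dB

Free-field hemispherical radiation: L_p = L_w − 10·log₁₀(2π·r²), r = 9.8 m.
2π·r² = 603.4 m², 10·log₁₀ of that is 27.806 dB.
L_p = 102.5 − 27.806 = 74.69 dB.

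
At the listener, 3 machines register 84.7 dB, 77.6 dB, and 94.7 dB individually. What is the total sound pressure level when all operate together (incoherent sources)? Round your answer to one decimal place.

For uncorrelated sources the intensities add, so convert each level to linear form, sum, and take 10·log₁₀ of the total.
Σ 10^(L/10) = 10^(84.7/10) + 10^(77.6/10) + 10^(94.7/10) = 3.304e+09.
L_total = 10·log₁₀(3.304e+09) = 95.19 dB.

95.2 dB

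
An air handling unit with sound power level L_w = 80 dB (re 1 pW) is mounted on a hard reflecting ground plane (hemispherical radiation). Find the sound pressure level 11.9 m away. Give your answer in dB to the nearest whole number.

51 dB

The power spreads over a hemisphere of area 2π·r², so L_p = L_w − 10·log₁₀(2π·r²).
2π·r² = 889.8 m², 10·log₁₀ of that is 29.493 dB.
L_p = 80 − 29.493 = 50.51 dB.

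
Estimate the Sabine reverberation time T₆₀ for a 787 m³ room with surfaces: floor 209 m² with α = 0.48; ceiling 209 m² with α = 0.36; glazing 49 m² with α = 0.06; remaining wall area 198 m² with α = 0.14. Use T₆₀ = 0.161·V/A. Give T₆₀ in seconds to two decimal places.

0.61 s

A = Σ Sᵢαᵢ = 209·0.48 + 209·0.36 + 49·0.06 + 198·0.14 = 206.22 m².
T₆₀ = 0.161·V/A = 0.161·787/206.22 = 0.614 s.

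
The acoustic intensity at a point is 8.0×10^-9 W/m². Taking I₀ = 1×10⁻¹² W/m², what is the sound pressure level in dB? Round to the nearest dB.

I/I₀ = 8.0×10^-9/10⁻¹² = 8.0×10^3, and L = 10·log₁₀(I/I₀).
L = 10·(0.9031 + 3) = 39.03 dB.

39 dB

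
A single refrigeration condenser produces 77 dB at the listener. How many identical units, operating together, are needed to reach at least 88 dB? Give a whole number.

Need L₁ + 10·log₁₀ N ≥ 88, i.e. log₁₀ N ≥ 1.10.
N ≥ 10^(11.0/10) = 12.589, so N = 13.

13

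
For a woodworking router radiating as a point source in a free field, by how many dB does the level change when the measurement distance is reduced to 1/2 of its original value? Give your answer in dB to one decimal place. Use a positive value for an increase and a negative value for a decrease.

A point source loses 6 dB per doubling of distance; generally ΔL = −20·log₁₀(r₂/r₁).
ΔL = −20·log₁₀(0.5) = +6.02 dB.

+6.0 dB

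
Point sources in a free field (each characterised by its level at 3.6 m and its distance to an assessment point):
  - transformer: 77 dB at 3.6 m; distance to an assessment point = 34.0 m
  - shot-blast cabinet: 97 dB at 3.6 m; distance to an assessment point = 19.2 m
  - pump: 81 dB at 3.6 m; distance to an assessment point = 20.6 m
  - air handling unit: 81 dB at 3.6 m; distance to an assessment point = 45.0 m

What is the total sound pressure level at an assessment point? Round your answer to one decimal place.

82.6 dB

Apply inverse-square spreading to bring every level to the receiver, then sum 10^(L/10).
transformer: 77 − 20·log₁₀(34.0/3.6) = 77 − 19.50 = 57.50 dB.
shot-blast cabinet: 97 − 20·log₁₀(19.2/3.6) = 97 − 14.54 = 82.46 dB.
pump: 81 − 20·log₁₀(20.6/3.6) = 81 − 15.15 = 65.85 dB.
air handling unit: 81 − 20·log₁₀(45.0/3.6) = 81 − 21.94 = 59.06 dB.
Σ 10^(L/10) = 1.814e+08 → L_total = 10·log₁₀(1.814e+08) = 82.59 dB.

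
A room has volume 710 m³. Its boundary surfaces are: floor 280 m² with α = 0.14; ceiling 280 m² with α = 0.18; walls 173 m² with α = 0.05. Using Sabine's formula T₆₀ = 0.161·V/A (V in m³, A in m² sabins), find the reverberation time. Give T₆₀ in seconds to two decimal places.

1.16 s

Summing Sᵢαᵢ: 280·0.14 + 280·0.18 + 173·0.05 = 98.25 m².
T₆₀ = 0.161 × 710 / 98.25 = 1.163 s.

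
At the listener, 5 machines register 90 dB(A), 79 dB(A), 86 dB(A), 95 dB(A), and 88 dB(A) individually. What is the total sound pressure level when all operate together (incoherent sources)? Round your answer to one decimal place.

Incoherent sources combine by intensity addition: L_total = 10·log₁₀(Σ 10^(L_i/10)).
Σ 10^(L/10) = 10^(90/10) + 10^(79/10) + 10^(86/10) + 10^(95/10) + 10^(88/10) = 5.271e+09.
L_total = 10·log₁₀(5.271e+09) = 97.22 dB(A).

97.2 dB(A)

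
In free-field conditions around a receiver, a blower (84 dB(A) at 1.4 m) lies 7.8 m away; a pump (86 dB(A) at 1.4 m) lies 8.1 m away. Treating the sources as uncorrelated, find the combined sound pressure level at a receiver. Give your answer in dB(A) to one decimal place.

Apply inverse-square spreading to bring every level to the receiver, then sum 10^(L/10).
blower: 84 − 20·log₁₀(7.8/1.4) = 84 − 14.92 = 69.08 dB(A).
pump: 86 − 20·log₁₀(8.1/1.4) = 86 − 15.25 = 70.75 dB(A).
Σ 10^(L/10) = 1.999e+07 → L_total = 10·log₁₀(1.999e+07) = 73.01 dB(A).

73.0 dB(A)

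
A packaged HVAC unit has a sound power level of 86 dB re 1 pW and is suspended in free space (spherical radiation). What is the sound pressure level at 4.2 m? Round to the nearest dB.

63 dB

The power spreads over a sphere of area 4π·r², so L_p = L_w − 10·log₁₀(4π·r²).
4π·r² = 221.7 m², 10·log₁₀ of that is 23.457 dB.
L_p = 86 − 23.457 = 62.54 dB.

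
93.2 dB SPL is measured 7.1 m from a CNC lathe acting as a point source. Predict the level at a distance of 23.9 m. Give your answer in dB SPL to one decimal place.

82.7 dB SPL

Point-source attenuation: ΔL = 20·log₁₀(r₂/r₁) = 20·log₁₀(23.9/7.1) = 10.543 dB.
L₂ = 93.2 − 20·log₁₀(23.9/7.1) = 93.2 − 10.543 = 82.66 dB SPL.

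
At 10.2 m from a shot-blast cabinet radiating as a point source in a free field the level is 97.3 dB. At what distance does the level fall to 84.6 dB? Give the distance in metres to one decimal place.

44.0 m

Point-source spreading drops the level by 20·log₁₀(r₂/r₁); inverting, r₂/r₁ = 10^(ΔL/20).
r₂ = 10.2·10^((97.3−84.6)/20) = 10.2·10^(12.7/20) = 44.01 m.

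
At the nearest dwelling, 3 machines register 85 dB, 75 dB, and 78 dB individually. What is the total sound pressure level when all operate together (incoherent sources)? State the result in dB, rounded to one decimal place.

86.1 dB

For uncorrelated sources the intensities add, so convert each level to linear form, sum, and take 10·log₁₀ of the total.
Σ 10^(L/10) = 10^(85/10) + 10^(75/10) + 10^(78/10) = 4.109e+08.
L_total = 10·log₁₀(4.109e+08) = 86.14 dB.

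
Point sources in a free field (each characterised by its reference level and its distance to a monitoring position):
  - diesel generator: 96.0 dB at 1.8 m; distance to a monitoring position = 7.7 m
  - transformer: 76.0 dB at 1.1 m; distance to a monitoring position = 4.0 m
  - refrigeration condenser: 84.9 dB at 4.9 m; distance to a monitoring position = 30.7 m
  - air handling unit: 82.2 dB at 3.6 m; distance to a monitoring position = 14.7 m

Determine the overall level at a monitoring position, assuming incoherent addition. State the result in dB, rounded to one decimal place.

83.8 dB

First find each source's level at the receiver (point-source: −20·log₁₀(r/r_ref)), then combine on an intensity basis.
diesel generator: 96.0 − 20·log₁₀(7.7/1.8) = 96.0 − 12.62 = 83.38 dB.
transformer: 76.0 − 20·log₁₀(4.0/1.1) = 76.0 − 11.21 = 64.79 dB.
refrigeration condenser: 84.9 − 20·log₁₀(30.7/4.9) = 84.9 − 15.94 = 68.96 dB.
air handling unit: 82.2 − 20·log₁₀(14.7/3.6) = 82.2 − 12.22 = 69.98 dB.
Σ 10^(L/10) = 2.384e+08 → L_total = 10·log₁₀(2.384e+08) = 83.77 dB.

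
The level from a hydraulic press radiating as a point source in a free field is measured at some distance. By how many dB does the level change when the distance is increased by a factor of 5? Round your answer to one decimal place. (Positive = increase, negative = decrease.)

-14.0 dB

With spherical spreading the level changes by −20·log₁₀(r₂/r₁).
ΔL = −20·log₁₀(5) = -13.98 dB.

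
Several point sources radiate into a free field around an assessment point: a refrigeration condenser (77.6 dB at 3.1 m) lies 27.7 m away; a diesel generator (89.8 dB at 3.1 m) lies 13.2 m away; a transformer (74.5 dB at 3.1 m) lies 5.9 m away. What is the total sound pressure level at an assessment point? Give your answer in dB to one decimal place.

77.9 dB

Propagate each source to the receiver with L = L_ref − 20·log₁₀(r/r_ref), then add intensities.
refrigeration condenser: 77.6 − 20·log₁₀(27.7/3.1) = 77.6 − 19.02 = 58.58 dB.
diesel generator: 89.8 − 20·log₁₀(13.2/3.1) = 89.8 − 12.58 = 77.22 dB.
transformer: 74.5 − 20·log₁₀(5.9/3.1) = 74.5 − 5.59 = 68.91 dB.
Σ 10^(L/10) = 6.117e+07 → L_total = 10·log₁₀(6.117e+07) = 77.87 dB.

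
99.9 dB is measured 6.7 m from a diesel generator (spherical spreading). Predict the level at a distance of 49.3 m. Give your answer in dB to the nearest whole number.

For a point source, L₂ = L₁ − 20·log₁₀(r₂/r₁).
L₂ = 99.9 − 20·log₁₀(49.3/6.7) = 99.9 − 17.335 = 82.56 dB.

83 dB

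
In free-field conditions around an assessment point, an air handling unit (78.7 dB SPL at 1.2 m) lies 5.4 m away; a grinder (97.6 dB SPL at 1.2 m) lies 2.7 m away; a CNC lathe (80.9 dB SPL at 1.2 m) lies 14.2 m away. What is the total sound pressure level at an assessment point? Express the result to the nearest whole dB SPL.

Propagate each source to the receiver with L = L_ref − 20·log₁₀(r/r_ref), then add intensities.
air handling unit: 78.7 − 20·log₁₀(5.4/1.2) = 78.7 − 13.06 = 65.64 dB SPL.
grinder: 97.6 − 20·log₁₀(2.7/1.2) = 97.6 − 7.04 = 90.56 dB SPL.
CNC lathe: 80.9 − 20·log₁₀(14.2/1.2) = 80.9 − 21.46 = 59.44 dB SPL.
Σ 10^(L/10) = 1.141e+09 → L_total = 10·log₁₀(1.141e+09) = 90.57 dB SPL.

91 dB SPL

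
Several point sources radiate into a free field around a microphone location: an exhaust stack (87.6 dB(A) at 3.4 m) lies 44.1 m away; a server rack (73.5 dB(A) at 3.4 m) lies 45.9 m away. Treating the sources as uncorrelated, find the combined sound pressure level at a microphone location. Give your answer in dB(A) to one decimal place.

65.5 dB(A)

Apply inverse-square spreading to bring every level to the receiver, then sum 10^(L/10).
exhaust stack: 87.6 − 20·log₁₀(44.1/3.4) = 87.6 − 22.26 = 65.34 dB(A).
server rack: 73.5 − 20·log₁₀(45.9/3.4) = 73.5 − 22.61 = 50.89 dB(A).
Σ 10^(L/10) = 3.543e+06 → L_total = 10·log₁₀(3.543e+06) = 65.49 dB(A).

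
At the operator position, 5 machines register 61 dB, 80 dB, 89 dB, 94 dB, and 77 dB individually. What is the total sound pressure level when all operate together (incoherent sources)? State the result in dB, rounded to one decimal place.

Incoherent sources combine by intensity addition: L_total = 10·log₁₀(Σ 10^(L_i/10)).
Σ 10^(L/10) = 10^(61/10) + 10^(80/10) + 10^(89/10) + 10^(94/10) + 10^(77/10) = 3.458e+09.
L_total = 10·log₁₀(3.458e+09) = 95.39 dB.

95.4 dB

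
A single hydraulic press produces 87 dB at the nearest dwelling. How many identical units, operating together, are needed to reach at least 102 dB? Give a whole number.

32

Need L₁ + 10·log₁₀ N ≥ 102, i.e. log₁₀ N ≥ 1.50.
N ≥ 10^(15.0/10) = 31.623, so N = 32.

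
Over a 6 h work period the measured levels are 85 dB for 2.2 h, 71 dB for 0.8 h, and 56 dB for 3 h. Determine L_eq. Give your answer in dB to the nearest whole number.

81 dB

L_eq = 10·log₁₀[(1/T)·Σ tᵢ·10^(Lᵢ/10)] with T = 6 h.
Σ tᵢ·10^(Lᵢ/10) = 2.2·10^(85/10) + 0.8·10^(71/10) + 3·10^(56/10) = 7.070e+08.
L_eq = 10·log₁₀(7.070e+08/6) = 80.71 dB.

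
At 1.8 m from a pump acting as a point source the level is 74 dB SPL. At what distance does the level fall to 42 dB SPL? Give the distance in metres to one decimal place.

71.7 m

Point-source spreading drops the level by 20·log₁₀(r₂/r₁); inverting, r₂/r₁ = 10^(ΔL/20).
r₂ = 1.8·10^((74−42)/20) = 1.8·10^(32.0/20) = 71.66 m.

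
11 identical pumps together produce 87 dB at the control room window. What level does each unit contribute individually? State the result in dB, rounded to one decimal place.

76.6 dB

Dividing the total intensity by 11 lowers the level by 10·log₁₀ 11 = 10.414 dB: L₁ = 87 − 10.414.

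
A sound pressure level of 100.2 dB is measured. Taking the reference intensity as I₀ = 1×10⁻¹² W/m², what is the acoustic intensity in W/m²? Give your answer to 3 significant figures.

0.0105 W/m²

I = I₀·10^(L/10) = 10⁻¹² × 10^(100.2/10) = 10^(-1.980).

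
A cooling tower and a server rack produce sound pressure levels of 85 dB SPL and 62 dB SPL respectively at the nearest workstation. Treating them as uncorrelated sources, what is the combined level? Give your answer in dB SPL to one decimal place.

85.0 dB SPL

For uncorrelated sources the intensities add, so convert each level to linear form, sum, and take 10·log₁₀ of the total.
Σ 10^(L/10) = 10^(85/10) + 10^(62/10) = 3.178e+08.
L_total = 10·log₁₀(3.178e+08) = 85.02 dB SPL.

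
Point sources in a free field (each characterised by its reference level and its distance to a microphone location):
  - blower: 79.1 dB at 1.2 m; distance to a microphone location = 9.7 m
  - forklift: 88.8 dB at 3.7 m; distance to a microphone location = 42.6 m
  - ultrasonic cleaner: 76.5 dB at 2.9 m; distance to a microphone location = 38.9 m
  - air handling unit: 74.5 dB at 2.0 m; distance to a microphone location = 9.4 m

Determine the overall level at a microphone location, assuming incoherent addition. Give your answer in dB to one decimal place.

69.3 dB

First find each source's level at the receiver (point-source: −20·log₁₀(r/r_ref)), then combine on an intensity basis.
blower: 79.1 − 20·log₁₀(9.7/1.2) = 79.1 − 18.15 = 60.95 dB.
forklift: 88.8 − 20·log₁₀(42.6/3.7) = 88.8 − 21.22 = 67.58 dB.
ultrasonic cleaner: 76.5 − 20·log₁₀(38.9/2.9) = 76.5 − 22.55 = 53.95 dB.
air handling unit: 74.5 − 20·log₁₀(9.4/2.0) = 74.5 − 13.44 = 61.06 dB.
Σ 10^(L/10) = 8.491e+06 → L_total = 10·log₁₀(8.491e+06) = 69.29 dB.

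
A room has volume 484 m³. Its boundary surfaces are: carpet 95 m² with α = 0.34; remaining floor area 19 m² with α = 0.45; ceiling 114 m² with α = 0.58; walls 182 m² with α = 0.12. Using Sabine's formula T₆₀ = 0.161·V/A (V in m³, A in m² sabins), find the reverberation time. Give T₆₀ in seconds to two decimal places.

Total absorption A = 95·0.34 + 19·0.45 + 114·0.58 + 182·0.12 = 128.81 m² sabins.
T₆₀ = 0.161 × 484 / 128.81 = 0.605 s.

0.60 s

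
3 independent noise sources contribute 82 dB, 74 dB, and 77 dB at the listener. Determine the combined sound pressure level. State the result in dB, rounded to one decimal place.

Incoherent sources combine by intensity addition: L_total = 10·log₁₀(Σ 10^(L_i/10)).
Σ 10^(L/10) = 10^(82/10) + 10^(74/10) + 10^(77/10) = 2.337e+08.
L_total = 10·log₁₀(2.337e+08) = 83.69 dB.

83.7 dB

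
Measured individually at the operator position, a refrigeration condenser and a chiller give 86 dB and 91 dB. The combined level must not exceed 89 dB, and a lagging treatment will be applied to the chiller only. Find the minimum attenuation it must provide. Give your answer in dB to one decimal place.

Everything except the chiller sums to 10^(86/10) = 3.981e+08 in linear terms, 86.00 dB.
To meet 89 dB overall, the treated chiller may contribute at most 10^(89/10) − 3.981e+08 = 3.962e+08, i.e. 85.98 dB.
So the chiller must be reduced from 91 to 85.98 dB: IL = 5.02 dB.

5.0 dB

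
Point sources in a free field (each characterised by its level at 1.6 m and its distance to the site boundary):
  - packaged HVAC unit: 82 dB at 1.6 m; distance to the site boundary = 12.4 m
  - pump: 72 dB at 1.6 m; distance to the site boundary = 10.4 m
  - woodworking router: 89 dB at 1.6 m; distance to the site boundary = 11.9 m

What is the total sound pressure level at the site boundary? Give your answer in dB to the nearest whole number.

72 dB

First find each source's level at the receiver (point-source: −20·log₁₀(r/r_ref)), then combine on an intensity basis.
packaged HVAC unit: 82 − 20·log₁₀(12.4/1.6) = 82 − 17.79 = 64.21 dB.
pump: 72 − 20·log₁₀(10.4/1.6) = 72 − 16.26 = 55.74 dB.
woodworking router: 89 − 20·log₁₀(11.9/1.6) = 89 − 17.43 = 71.57 dB.
Σ 10^(L/10) = 1.737e+07 → L_total = 10·log₁₀(1.737e+07) = 72.40 dB.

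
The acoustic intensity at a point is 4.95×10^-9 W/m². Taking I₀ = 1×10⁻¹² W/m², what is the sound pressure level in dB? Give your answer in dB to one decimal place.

I/I₀ = 4.95×10^-9/10⁻¹² = 4.95×10^3, and L = 10·log₁₀(I/I₀).
L = 10·(0.6946 + 3) = 36.95 dB.

36.9 dB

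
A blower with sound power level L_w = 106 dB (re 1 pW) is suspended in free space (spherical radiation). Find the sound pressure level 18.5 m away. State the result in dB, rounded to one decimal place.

69.7 dB

The power spreads over a sphere of area 4π·r², so L_p = L_w − 10·log₁₀(4π·r²).
4π·r² = 4301 m², 10·log₁₀ of that is 36.336 dB.
L_p = 106 − 36.336 = 69.66 dB.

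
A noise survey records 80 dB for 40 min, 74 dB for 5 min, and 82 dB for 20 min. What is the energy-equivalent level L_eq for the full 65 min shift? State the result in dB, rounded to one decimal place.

The energy average is taken in the linear domain: L_eq = 10·log₁₀[(Σ tᵢ·10^(Lᵢ/10))/T], T = 65 min.
Σ tᵢ·10^(Lᵢ/10) = 40·10^(80/10) + 5·10^(74/10) + 20·10^(82/10) = 7.295e+09.
L_eq = 10·log₁₀(7.295e+09/65) = 80.50 dB.

80.5 dB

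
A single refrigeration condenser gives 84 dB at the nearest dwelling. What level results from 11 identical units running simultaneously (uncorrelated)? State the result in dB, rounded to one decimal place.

N identical incoherent sources raise the level by 10·log₁₀ N.
L_total = 84 + 10·log₁₀(11) = 84 + 10.414 = 94.41 dB.

94.4 dB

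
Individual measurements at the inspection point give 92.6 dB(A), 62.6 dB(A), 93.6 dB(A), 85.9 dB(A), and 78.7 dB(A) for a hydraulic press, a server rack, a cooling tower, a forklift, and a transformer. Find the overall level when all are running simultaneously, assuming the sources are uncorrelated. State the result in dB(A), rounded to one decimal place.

For uncorrelated sources the intensities add, so convert each level to linear form, sum, and take 10·log₁₀ of the total.
Σ 10^(L/10) = 10^(92.6/10) + 10^(62.6/10) + 10^(93.6/10) + 10^(85.9/10) + 10^(78.7/10) = 4.576e+09.
L_total = 10·log₁₀(4.576e+09) = 96.60 dB(A).

96.6 dB(A)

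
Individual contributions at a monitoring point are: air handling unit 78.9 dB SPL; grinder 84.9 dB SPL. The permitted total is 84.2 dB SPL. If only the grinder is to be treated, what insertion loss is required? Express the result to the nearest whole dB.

2 dB

Everything except the grinder sums to 10^(78.9/10) = 7.762e+07 in linear terms, 78.90 dB SPL.
The limit corresponds to 10^(84.2/10) = 2.630e+08; subtracting the fixed part leaves 1.854e+08 for the grinder, i.e. 82.68 dB SPL.
So the grinder must be reduced from 84.9 to 82.68 dB SPL: IL = 2.22 dB.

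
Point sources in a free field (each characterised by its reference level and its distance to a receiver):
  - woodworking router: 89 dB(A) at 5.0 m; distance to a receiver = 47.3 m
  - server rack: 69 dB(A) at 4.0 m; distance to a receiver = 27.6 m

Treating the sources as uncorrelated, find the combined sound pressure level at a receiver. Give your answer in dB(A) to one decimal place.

Apply inverse-square spreading to bring every level to the receiver, then sum 10^(L/10).
woodworking router: 89 − 20·log₁₀(47.3/5.0) = 89 − 19.52 = 69.48 dB(A).
server rack: 69 − 20·log₁₀(27.6/4.0) = 69 − 16.78 = 52.22 dB(A).
Σ 10^(L/10) = 9.043e+06 → L_total = 10·log₁₀(9.043e+06) = 69.56 dB(A).

69.6 dB(A)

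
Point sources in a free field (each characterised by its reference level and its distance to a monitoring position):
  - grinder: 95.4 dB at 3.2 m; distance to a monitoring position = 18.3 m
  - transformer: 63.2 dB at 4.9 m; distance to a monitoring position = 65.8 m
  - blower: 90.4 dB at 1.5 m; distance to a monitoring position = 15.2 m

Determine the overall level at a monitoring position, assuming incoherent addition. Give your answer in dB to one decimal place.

80.7 dB

Apply inverse-square spreading to bring every level to the receiver, then sum 10^(L/10).
grinder: 95.4 − 20·log₁₀(18.3/3.2) = 95.4 − 15.15 = 80.25 dB.
transformer: 63.2 − 20·log₁₀(65.8/4.9) = 63.2 − 22.56 = 40.64 dB.
blower: 90.4 − 20·log₁₀(15.2/1.5) = 90.4 − 20.12 = 70.28 dB.
Σ 10^(L/10) = 1.167e+08 → L_total = 10·log₁₀(1.167e+08) = 80.67 dB.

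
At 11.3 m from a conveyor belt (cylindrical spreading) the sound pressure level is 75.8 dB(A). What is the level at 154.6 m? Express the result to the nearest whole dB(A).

64 dB(A)

Cylindrical spreading from a line source gives a 10·log₁₀(r₂/r₁) drop.
L₂ = 75.8 − 10·log₁₀(154.6/11.3) = 75.8 − 11.361 = 64.44 dB(A).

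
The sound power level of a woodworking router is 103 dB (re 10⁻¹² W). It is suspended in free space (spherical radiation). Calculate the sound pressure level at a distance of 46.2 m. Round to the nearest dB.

59 dB

L_p = L_w − 10·log₁₀(4π·r²) with r = 46.2 m.
4π·r² = 2.682e+04 m², 10·log₁₀ of that is 44.285 dB.
L_p = 103 − 44.285 = 58.72 dB.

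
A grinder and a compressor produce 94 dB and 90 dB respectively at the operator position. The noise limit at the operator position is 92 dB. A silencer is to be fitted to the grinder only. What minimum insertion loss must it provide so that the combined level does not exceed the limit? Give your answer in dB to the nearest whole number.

Fixed contribution from the other source: Σ 10^(L/10) = 10^(90/10) = 1.000e+09 (90.00 dB).
To meet 92 dB overall, the treated grinder may contribute at most 10^(92/10) − 1.000e+09 = 5.849e+08, i.e. 87.67 dB.
So the grinder must be reduced from 94 to 87.67 dB: IL = 6.33 dB.

6 dB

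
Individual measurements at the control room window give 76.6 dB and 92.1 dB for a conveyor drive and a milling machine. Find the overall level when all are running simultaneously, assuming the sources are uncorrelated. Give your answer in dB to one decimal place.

For uncorrelated sources the intensities add, so convert each level to linear form, sum, and take 10·log₁₀ of the total.
Σ 10^(L/10) = 10^(76.6/10) + 10^(92.1/10) = 1.668e+09.
L_total = 10·log₁₀(1.668e+09) = 92.22 dB.

92.2 dB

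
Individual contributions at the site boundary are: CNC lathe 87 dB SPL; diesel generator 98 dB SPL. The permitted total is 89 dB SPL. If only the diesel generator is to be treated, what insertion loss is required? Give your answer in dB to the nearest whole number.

Everything except the diesel generator sums to 10^(87/10) = 5.012e+08 in linear terms, 87.00 dB SPL.
The limit corresponds to 10^(89/10) = 7.943e+08; subtracting the fixed part leaves 2.931e+08 for the diesel generator, i.e. 84.67 dB SPL.
So the diesel generator must be reduced from 98 to 84.67 dB SPL: IL = 13.33 dB.

13 dB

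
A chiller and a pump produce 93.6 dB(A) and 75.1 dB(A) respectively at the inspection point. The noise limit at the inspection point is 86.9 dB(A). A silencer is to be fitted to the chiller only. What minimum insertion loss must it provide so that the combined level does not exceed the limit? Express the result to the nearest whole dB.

7 dB

Everything except the chiller sums to 10^(75.1/10) = 3.236e+07 in linear terms, 75.10 dB(A).
To meet 86.9 dB(A) overall, the treated chiller may contribute at most 10^(86.9/10) − 3.236e+07 = 4.574e+08, i.e. 86.60 dB(A).
So the chiller must be reduced from 93.6 to 86.60 dB(A): IL = 7.00 dB.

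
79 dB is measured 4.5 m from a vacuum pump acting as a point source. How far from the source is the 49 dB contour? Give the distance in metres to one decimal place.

142.3 m

Point-source spreading drops the level by 20·log₁₀(r₂/r₁); inverting, r₂/r₁ = 10^(ΔL/20).
r₂ = 4.5·10^((79−49)/20) = 4.5·10^(30.0/20) = 142.30 m.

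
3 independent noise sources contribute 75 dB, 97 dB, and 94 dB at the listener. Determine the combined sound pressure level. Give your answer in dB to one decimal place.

Incoherent sources combine by intensity addition: L_total = 10·log₁₀(Σ 10^(L_i/10)).
Σ 10^(L/10) = 10^(75/10) + 10^(97/10) + 10^(94/10) = 7.555e+09.
L_total = 10·log₁₀(7.555e+09) = 98.78 dB.

98.8 dB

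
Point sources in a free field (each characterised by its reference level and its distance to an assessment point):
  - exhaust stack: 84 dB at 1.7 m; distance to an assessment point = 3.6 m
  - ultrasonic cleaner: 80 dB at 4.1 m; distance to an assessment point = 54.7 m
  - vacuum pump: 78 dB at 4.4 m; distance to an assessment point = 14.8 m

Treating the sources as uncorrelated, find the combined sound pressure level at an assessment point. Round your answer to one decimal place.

77.9 dB

Propagate each source to the receiver with L = L_ref − 20·log₁₀(r/r_ref), then add intensities.
exhaust stack: 84 − 20·log₁₀(3.6/1.7) = 84 − 6.52 = 77.48 dB.
ultrasonic cleaner: 80 − 20·log₁₀(54.7/4.1) = 80 − 22.50 = 57.50 dB.
vacuum pump: 78 − 20·log₁₀(14.8/4.4) = 78 − 10.54 = 67.46 dB.
Σ 10^(L/10) = 6.215e+07 → L_total = 10·log₁₀(6.215e+07) = 77.93 dB.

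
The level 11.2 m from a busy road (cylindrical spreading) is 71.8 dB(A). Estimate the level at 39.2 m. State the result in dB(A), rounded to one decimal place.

Line-source attenuation: ΔL = 10·log₁₀(r₂/r₁) = 10·log₁₀(39.2/11.2) = 5.441 dB.
L₂ = 71.8 − 10·log₁₀(39.2/11.2) = 71.8 − 5.441 = 66.36 dB(A).

66.4 dB(A)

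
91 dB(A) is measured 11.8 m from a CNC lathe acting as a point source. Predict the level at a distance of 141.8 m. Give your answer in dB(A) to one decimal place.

69.4 dB(A)

Spherical spreading from a point source gives a 20·log₁₀(r₂/r₁) drop.
L₂ = 91 − 20·log₁₀(141.8/11.8) = 91 − 21.596 = 69.40 dB(A).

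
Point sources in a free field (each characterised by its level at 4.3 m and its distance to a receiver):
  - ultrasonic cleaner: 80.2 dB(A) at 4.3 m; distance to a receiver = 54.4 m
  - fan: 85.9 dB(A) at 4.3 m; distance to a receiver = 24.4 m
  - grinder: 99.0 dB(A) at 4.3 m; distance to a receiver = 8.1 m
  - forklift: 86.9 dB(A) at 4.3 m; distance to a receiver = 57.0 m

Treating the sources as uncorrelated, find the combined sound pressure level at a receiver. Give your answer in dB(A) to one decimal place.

93.5 dB(A)

First find each source's level at the receiver (point-source: −20·log₁₀(r/r_ref)), then combine on an intensity basis.
ultrasonic cleaner: 80.2 − 20·log₁₀(54.4/4.3) = 80.2 − 22.04 = 58.16 dB(A).
fan: 85.9 − 20·log₁₀(24.4/4.3) = 85.9 − 15.08 = 70.82 dB(A).
grinder: 99.0 − 20·log₁₀(8.1/4.3) = 99.0 − 5.50 = 93.50 dB(A).
forklift: 86.9 − 20·log₁₀(57.0/4.3) = 86.9 − 22.45 = 64.45 dB(A).
Σ 10^(L/10) = 2.254e+09 → L_total = 10·log₁₀(2.254e+09) = 93.53 dB(A).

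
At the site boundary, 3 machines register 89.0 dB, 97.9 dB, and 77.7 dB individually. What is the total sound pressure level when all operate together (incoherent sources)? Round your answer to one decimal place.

For uncorrelated sources the intensities add, so convert each level to linear form, sum, and take 10·log₁₀ of the total.
Σ 10^(L/10) = 10^(89.0/10) + 10^(97.9/10) + 10^(77.7/10) = 7.019e+09.
L_total = 10·log₁₀(7.019e+09) = 98.46 dB.

98.5 dB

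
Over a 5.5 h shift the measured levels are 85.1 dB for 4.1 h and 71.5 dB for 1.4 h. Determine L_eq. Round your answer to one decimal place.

83.9 dB

The energy average is taken in the linear domain: L_eq = 10·log₁₀[(Σ tᵢ·10^(Lᵢ/10))/T], T = 5.5 h.
Σ tᵢ·10^(Lᵢ/10) = 4.1·10^(85.1/10) + 1.4·10^(71.5/10) = 1.347e+09.
L_eq = 10·log₁₀(1.347e+09/5.5) = 83.89 dB.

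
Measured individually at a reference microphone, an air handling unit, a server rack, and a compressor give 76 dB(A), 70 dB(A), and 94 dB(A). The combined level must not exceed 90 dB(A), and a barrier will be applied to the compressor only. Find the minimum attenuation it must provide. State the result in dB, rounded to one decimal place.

4.2 dB

The untreated sources together contribute 10^(76/10) + 10^(70/10) = 4.981e+07, i.e. 76.97 dB(A).
To meet 90 dB(A) overall, the treated compressor may contribute at most 10^(90/10) − 4.981e+07 = 9.502e+08, i.e. 89.78 dB(A).
So the compressor must be reduced from 94 to 89.78 dB(A): IL = 4.22 dB.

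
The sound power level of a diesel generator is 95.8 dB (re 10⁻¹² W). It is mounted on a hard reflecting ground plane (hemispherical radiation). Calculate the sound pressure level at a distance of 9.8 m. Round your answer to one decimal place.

68.0 dB

Free-field hemispherical radiation: L_p = L_w − 10·log₁₀(2π·r²), r = 9.8 m.
2π·r² = 603.4 m², 10·log₁₀ of that is 27.806 dB.
L_p = 95.8 − 27.806 = 67.99 dB.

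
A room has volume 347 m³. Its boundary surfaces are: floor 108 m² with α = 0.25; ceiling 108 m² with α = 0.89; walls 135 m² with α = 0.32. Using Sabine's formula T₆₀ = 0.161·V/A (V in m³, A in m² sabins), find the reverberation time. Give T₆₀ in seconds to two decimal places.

A = Σ Sᵢαᵢ = 108·0.25 + 108·0.89 + 135·0.32 = 166.32 m².
T₆₀ = 0.161·V/A = 0.161·347/166.32 = 0.336 s.

0.34 s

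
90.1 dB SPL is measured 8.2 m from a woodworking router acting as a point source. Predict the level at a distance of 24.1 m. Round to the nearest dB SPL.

81 dB SPL

Spherical spreading from a point source gives a 20·log₁₀(r₂/r₁) drop.
L₂ = 90.1 − 20·log₁₀(24.1/8.2) = 90.1 − 9.364 = 80.74 dB SPL.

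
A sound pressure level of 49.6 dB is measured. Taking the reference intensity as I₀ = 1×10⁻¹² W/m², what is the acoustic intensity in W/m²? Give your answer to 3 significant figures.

9.12e-08 W/m²

I/I₀ = 10^(49.6/10) = 9.12e+04, so I = 9.12e+04 × 10⁻¹² W/m².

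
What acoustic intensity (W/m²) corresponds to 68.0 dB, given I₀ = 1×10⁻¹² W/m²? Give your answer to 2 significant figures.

6.3e-06 W/m²

I = I₀·10^(L/10) = 10⁻¹² × 10^(68.0/10) = 10^(-5.200).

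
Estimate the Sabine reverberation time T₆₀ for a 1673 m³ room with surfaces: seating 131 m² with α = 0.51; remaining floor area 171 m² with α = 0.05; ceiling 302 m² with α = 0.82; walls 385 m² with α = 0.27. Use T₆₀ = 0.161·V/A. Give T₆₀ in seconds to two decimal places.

0.63 s

Summing Sᵢαᵢ: 131·0.51 + 171·0.05 + 302·0.82 + 385·0.27 = 426.95 m².
T₆₀ = 0.161 × 1673 / 426.95 = 0.631 s.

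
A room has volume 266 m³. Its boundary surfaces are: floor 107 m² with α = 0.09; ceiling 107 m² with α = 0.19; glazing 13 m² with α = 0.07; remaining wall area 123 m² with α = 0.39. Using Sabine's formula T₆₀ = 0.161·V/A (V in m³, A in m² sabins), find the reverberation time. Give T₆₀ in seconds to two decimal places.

Total absorption A = 107·0.09 + 107·0.19 + 13·0.07 + 123·0.39 = 78.84 m² sabins.
T₆₀ = 0.161 × 266 / 78.84 = 0.543 s.

0.54 s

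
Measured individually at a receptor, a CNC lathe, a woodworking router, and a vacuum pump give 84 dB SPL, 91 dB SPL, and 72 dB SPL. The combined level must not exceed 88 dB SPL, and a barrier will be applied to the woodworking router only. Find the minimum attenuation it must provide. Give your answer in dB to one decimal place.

Fixed contribution from the other sources: Σ 10^(L/10) = 10^(84/10) + 10^(72/10) = 2.670e+08 (84.27 dB SPL).
The limit corresponds to 10^(88/10) = 6.310e+08; subtracting the fixed part leaves 3.639e+08 for the woodworking router, i.e. 85.61 dB SPL.
Required insertion loss = 91 − 85.61 = 5.39 dB.

5.4 dB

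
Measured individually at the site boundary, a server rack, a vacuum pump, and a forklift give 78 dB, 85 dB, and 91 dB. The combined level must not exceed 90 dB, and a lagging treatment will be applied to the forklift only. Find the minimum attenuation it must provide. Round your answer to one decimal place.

The untreated sources together contribute 10^(78/10) + 10^(85/10) = 3.793e+08, i.e. 85.79 dB.
The limit corresponds to 10^(90/10) = 1.000e+09; subtracting the fixed part leaves 6.207e+08 for the forklift, i.e. 87.93 dB.
Required insertion loss = 91 − 87.93 = 3.07 dB.

3.1 dB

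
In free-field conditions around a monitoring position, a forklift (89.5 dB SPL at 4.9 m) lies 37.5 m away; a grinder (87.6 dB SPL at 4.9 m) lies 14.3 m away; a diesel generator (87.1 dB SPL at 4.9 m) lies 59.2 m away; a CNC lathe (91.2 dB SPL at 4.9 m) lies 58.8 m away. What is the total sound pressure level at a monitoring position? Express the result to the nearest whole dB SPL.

80 dB SPL

First find each source's level at the receiver (point-source: −20·log₁₀(r/r_ref)), then combine on an intensity basis.
forklift: 89.5 − 20·log₁₀(37.5/4.9) = 89.5 − 17.68 = 71.82 dB SPL.
grinder: 87.6 − 20·log₁₀(14.3/4.9) = 87.6 − 9.30 = 78.30 dB SPL.
diesel generator: 87.1 − 20·log₁₀(59.2/4.9) = 87.1 − 21.64 = 65.46 dB SPL.
CNC lathe: 91.2 − 20·log₁₀(58.8/4.9) = 91.2 − 21.58 = 69.62 dB SPL.
Σ 10^(L/10) = 9.545e+07 → L_total = 10·log₁₀(9.545e+07) = 79.80 dB SPL.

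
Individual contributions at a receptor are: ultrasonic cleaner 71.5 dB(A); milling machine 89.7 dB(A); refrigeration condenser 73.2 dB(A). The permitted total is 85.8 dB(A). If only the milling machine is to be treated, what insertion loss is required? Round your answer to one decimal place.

4.3 dB

Everything except the milling machine sums to 10^(71.5/10) + 10^(73.2/10) = 3.502e+07 in linear terms, 75.44 dB(A).
To meet 85.8 dB(A) overall, the treated milling machine may contribute at most 10^(85.8/10) − 3.502e+07 = 3.452e+08, i.e. 85.38 dB(A).
So the milling machine must be reduced from 89.7 to 85.38 dB(A): IL = 4.32 dB.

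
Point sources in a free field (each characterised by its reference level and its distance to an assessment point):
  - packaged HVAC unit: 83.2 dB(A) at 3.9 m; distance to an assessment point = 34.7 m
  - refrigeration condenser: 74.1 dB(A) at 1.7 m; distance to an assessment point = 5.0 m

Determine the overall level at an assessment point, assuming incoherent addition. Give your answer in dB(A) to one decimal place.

67.5 dB(A)

First find each source's level at the receiver (point-source: −20·log₁₀(r/r_ref)), then combine on an intensity basis.
packaged HVAC unit: 83.2 − 20·log₁₀(34.7/3.9) = 83.2 − 18.99 = 64.21 dB(A).
refrigeration condenser: 74.1 − 20·log₁₀(5.0/1.7) = 74.1 − 9.37 = 64.73 dB(A).
Σ 10^(L/10) = 5.611e+06 → L_total = 10·log₁₀(5.611e+06) = 67.49 dB(A).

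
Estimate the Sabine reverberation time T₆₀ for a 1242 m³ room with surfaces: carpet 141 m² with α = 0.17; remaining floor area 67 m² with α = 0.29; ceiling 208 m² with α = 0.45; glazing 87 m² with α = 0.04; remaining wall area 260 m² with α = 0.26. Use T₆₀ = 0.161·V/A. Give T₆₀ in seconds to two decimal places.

0.96 s

Summing Sᵢαᵢ: 141·0.17 + 67·0.29 + 208·0.45 + 87·0.04 + 260·0.26 = 208.08 m².
T₆₀ = 0.161 × 1242 / 208.08 = 0.961 s.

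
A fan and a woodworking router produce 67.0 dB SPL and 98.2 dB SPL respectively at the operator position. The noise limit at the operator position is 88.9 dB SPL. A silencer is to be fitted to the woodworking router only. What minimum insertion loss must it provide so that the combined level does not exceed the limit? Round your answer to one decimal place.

9.3 dB

Everything except the woodworking router sums to 10^(67.0/10) = 5.012e+06 in linear terms, 67.00 dB SPL.
The limit corresponds to 10^(88.9/10) = 7.762e+08; subtracting the fixed part leaves 7.712e+08 for the woodworking router, i.e. 88.87 dB SPL.
So the woodworking router must be reduced from 98.2 to 88.87 dB SPL: IL = 9.33 dB.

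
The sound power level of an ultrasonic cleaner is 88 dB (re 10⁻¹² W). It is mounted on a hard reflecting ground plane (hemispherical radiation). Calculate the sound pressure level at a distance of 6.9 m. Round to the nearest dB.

63 dB

The power spreads over a hemisphere of area 2π·r², so L_p = L_w − 10·log₁₀(2π·r²).
2π·r² = 299.1 m², 10·log₁₀ of that is 24.759 dB.
L_p = 88 − 24.759 = 63.24 dB.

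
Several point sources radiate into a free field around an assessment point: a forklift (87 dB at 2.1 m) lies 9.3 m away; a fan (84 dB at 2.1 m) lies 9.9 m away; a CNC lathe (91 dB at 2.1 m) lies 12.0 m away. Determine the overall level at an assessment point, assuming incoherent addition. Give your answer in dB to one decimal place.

78.8 dB

Apply inverse-square spreading to bring every level to the receiver, then sum 10^(L/10).
forklift: 87 − 20·log₁₀(9.3/2.1) = 87 − 12.93 = 74.07 dB.
fan: 84 − 20·log₁₀(9.9/2.1) = 84 − 13.47 = 70.53 dB.
CNC lathe: 91 − 20·log₁₀(12.0/2.1) = 91 − 15.14 = 75.86 dB.
Σ 10^(L/10) = 7.541e+07 → L_total = 10·log₁₀(7.541e+07) = 78.77 dB.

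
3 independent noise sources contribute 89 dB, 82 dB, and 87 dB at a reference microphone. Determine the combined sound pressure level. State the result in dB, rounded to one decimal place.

91.6 dB

Incoherent sources combine by intensity addition: L_total = 10·log₁₀(Σ 10^(L_i/10)).
Σ 10^(L/10) = 10^(89/10) + 10^(82/10) + 10^(87/10) = 1.454e+09.
L_total = 10·log₁₀(1.454e+09) = 91.63 dB.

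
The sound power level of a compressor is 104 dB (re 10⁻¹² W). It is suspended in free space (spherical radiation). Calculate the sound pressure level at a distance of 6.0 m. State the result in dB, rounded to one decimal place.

77.4 dB

Free-field spherical radiation: L_p = L_w − 10·log₁₀(4π·r²), r = 6.0 m.
4π·r² = 452.4 m², 10·log₁₀ of that is 26.555 dB.
L_p = 104 − 26.555 = 77.44 dB.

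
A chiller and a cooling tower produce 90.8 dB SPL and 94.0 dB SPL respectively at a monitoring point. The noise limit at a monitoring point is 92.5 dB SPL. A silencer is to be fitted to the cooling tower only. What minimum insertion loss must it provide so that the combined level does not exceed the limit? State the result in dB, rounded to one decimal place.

Everything except the cooling tower sums to 10^(90.8/10) = 1.202e+09 in linear terms, 90.80 dB SPL.
To meet 92.5 dB SPL overall, the treated cooling tower may contribute at most 10^(92.5/10) − 1.202e+09 = 5.760e+08, i.e. 87.60 dB SPL.
Required insertion loss = 94.0 − 87.60 = 6.40 dB.

6.4 dB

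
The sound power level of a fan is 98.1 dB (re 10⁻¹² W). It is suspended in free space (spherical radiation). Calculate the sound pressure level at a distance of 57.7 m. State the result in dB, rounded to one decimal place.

Free-field spherical radiation: L_p = L_w − 10·log₁₀(4π·r²), r = 57.7 m.
4π·r² = 4.184e+04 m², 10·log₁₀ of that is 46.216 dB.
L_p = 98.1 − 46.216 = 51.88 dB.

51.9 dB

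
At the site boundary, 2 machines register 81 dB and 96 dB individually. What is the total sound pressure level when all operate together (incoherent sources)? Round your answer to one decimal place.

96.1 dB

For uncorrelated sources the intensities add, so convert each level to linear form, sum, and take 10·log₁₀ of the total.
Σ 10^(L/10) = 10^(81/10) + 10^(96/10) = 4.107e+09.
L_total = 10·log₁₀(4.107e+09) = 96.14 dB.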